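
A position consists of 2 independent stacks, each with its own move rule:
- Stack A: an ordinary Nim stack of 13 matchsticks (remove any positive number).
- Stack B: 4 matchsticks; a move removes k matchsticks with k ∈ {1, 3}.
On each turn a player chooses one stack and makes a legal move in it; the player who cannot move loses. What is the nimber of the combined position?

13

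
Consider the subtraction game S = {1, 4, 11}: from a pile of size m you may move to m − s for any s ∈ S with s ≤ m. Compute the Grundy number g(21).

Compute g(0), g(1), … for moves {1, 4, 11}:
k:     0  1  2  3  4  5  6  7  8  9 10 11 12 13 14 15 16 17 18 19 20 21
g(k):  0  1  0  1  2  0  1  0  1  2  0  1  0  1  2  0  1  0  1  2  0  1
So g(21) = 1.

1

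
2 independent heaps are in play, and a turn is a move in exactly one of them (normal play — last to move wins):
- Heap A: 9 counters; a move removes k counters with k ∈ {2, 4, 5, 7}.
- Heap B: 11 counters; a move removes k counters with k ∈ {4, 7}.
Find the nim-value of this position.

For heap A, compute g(0), g(1), … with moves {2, 4, 5, 7}:
g(0) = mex{} = 0
g(1) = mex{} = 0
g(2) = mex{0} = 1
g(3) = mex{0} = 1
g(4) = mex{0,1} = 2
g(5) = mex{0,1} = 2
g(6) = mex{0,1,2} = 3
g(7) = mex{0,1,2} = 3
g(8) = mex{0,1,2,3} = 4
g(9) = mex{1,2,3} = 0
So g(9) = 0.
For heap B, compute g(0), g(1), … with moves {4, 7}:
k:     0  1  2  3  4  5  6  7  8  9 10 11
g(k):  0  0  0  0  1  1  1  1  2  2  2  0
So g(11) = 0.
By the Sprague-Grundy theorem, the Grundy value of a sum of independent games is the XOR of the component values.
Combined value = 0 ⊕ 0 = 0.

0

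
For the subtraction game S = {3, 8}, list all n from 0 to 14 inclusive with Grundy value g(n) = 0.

0, 1, 2, 6, 7, 11, 12, 13

Grundy values for subtraction set {3, 8}:
k:     0  1  2  3  4  5  6  7  8  9 10 11 12 13 14
g(k):  0  0  0  1  1  1  0  0  2  1  1  0  0  0  1
The P-positions (g = 0) in 0..14 are 0, 1, 2, 6, 7, 11, 12, 13.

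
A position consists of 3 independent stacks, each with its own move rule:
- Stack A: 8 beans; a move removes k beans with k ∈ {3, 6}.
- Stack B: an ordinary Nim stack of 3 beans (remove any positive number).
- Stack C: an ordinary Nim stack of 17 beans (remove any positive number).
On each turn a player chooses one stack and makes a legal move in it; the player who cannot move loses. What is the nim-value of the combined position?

Grundy values for stack A (subtraction set {3, 6}):
g(0) = mex{} = 0
g(1) = mex{} = 0
g(2) = mex{} = 0
g(3) = mex{0} = 1
g(4) = mex{0} = 1
g(5) = mex{0} = 1
g(6) = mex{0,1} = 2
g(7) = mex{0,1} = 2
g(8) = mex{0,1} = 2
So g(8) = 2.
Stack B is a plain Nim stack of size 3, so its Grundy value is 3.
Stack C is a plain Nim stack of size 17, so its Grundy value is 17.
By the Sprague-Grundy theorem, the Grundy value of a sum of independent games is the XOR of the component values.
Combined value = 2 XOR 3 XOR 17 = 16.

16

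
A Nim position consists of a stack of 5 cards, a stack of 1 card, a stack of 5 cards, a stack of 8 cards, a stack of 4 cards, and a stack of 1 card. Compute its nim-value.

Compute the nim-sum pairwise:
5 ⊕ 1 = 4
4 ⊕ 5 = 1
1 ⊕ 8 = 9
9 ⊕ 4 = 13
13 ⊕ 1 = 12

12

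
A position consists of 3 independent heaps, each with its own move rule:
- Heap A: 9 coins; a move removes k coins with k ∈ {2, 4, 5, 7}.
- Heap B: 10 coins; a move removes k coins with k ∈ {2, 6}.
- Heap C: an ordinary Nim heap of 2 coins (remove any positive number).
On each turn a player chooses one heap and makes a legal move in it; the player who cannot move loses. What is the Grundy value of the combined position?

3

Grundy values for heap A (subtraction set {2, 4, 5, 7}):
k:     0  1  2  3  4  5  6  7  8  9
g(k):  0  0  1  1  2  2  3  3  4  0
So g(9) = 0.
For heap B, compute g(0), g(1), … with moves {2, 6}:
k:     0  1  2  3  4  5  6  7  8  9 10
g(k):  0  0  1  1  0  0  1  1  0  0  1
So g(10) = 1.
Heap C is a plain Nim heap of size 2, so its Grundy value is 2.
By the Sprague-Grundy theorem, the Grundy value of a sum of independent games is the XOR of the component values.
Combined value = 0 XOR 1 XOR 2 = 3.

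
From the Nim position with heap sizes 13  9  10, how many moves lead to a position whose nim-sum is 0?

3

Nim-sum: 13 ^ 9 ^ 10 = 14.
The overall nim-sum is X = 14. A heap of size p has a winning move iff p XOR X < p (reduce it to p XOR X).
  13: 13 XOR 14 = 3 < 13 — winning move (to 3).
  9: 9 XOR 14 = 7 < 9 — winning move (to 7).
  10: 10 XOR 14 = 4 < 10 — winning move (to 4).
That gives 3 winning moves.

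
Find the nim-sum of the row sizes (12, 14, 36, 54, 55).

Compute the nim-sum pairwise:
12 ⊕ 14 = 2
2 ⊕ 36 = 38
38 ⊕ 54 = 16
16 ⊕ 55 = 39

39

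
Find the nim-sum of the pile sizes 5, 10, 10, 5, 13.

13

Nim-sum: 5 XOR 10 XOR 10 XOR 5 XOR 13 = 13.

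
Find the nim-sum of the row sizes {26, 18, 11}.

3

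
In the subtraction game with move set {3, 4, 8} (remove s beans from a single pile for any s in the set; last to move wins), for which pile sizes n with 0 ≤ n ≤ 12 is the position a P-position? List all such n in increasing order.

0, 1, 2, 7, 12

Grundy values for subtraction set {3, 4, 8}:
g(0) = mex{} = 0
g(1) = mex{} = 0
g(2) = mex{} = 0
g(3) = mex{0} = 1
g(4) = mex{0} = 1
g(5) = mex{0} = 1
g(6) = mex{0,1} = 2
g(7) = mex{1} = 0
g(8) = mex{0,1} = 2
g(9) = mex{0,1,2} = 3
g(10) = mex{0,2} = 1
g(11) = mex{0,1,2} = 3
g(12) = mex{1,2,3} = 0
The P-positions (g = 0) in 0..12 are 0, 1, 2, 7, 12.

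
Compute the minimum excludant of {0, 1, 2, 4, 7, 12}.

The values 0, 1, 2 are all present; 3 is the first non-negative integer missing from the set.

3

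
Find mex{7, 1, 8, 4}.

0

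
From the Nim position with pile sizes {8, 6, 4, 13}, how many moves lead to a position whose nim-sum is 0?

3

Nim-sum: 8 ^ 6 ^ 4 ^ 13 = 7.
The overall nim-sum is X = 7. A pile of size p has a winning move iff p XOR X < p (reduce it to p XOR X).
  8: 8 XOR 7 = 15 ≥ 8 — no move.
  6: 6 XOR 7 = 1 < 6 — winning move (to 1).
  4: 4 XOR 7 = 3 < 4 — winning move (to 3).
  13: 13 XOR 7 = 10 < 13 — winning move (to 10).
That gives 3 winning moves.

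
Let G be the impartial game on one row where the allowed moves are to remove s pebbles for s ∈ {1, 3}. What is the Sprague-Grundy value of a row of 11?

Compute g(0), g(1), … for moves {1, 3}:
k:     0  1  2  3  4  5  6  7  8  9 10 11
g(k):  0  1  0  1  0  1  0  1  0  1  0  1
So g(11) = 1.

1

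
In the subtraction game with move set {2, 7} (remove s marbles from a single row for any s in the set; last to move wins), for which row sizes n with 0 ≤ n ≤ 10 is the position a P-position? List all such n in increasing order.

0, 1, 4, 5, 9, 10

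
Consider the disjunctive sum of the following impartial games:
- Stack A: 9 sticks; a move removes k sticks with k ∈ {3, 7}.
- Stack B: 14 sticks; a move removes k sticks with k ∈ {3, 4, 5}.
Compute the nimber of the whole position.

Grundy values for stack A (subtraction set {3, 7}):
k:     0  1  2  3  4  5  6  7  8  9
g(k):  0  0  0  1  1  1  0  2  2  1
So g(9) = 1.
Build the Grundy sequence for stack B with g(k) = mex{g(k−s) : s ∈ {3, 4, 5}, s ≤ k}:
g(0) = mex{} = 0
g(1) = mex{} = 0
g(2) = mex{} = 0
g(3) = mex{0} = 1
g(4) = mex{0} = 1
g(5) = mex{0} = 1
g(6) = mex{0,1} = 2
g(7) = mex{0,1} = 2
g(8) = mex{1} = 0
g(9) = mex{1,2} = 0
g(10) = mex{1,2} = 0
g(11) = mex{0,2} = 1
g(12) = mex{0,2} = 1
g(13) = mex{0} = 1
g(14) = mex{0,1} = 2
So g(14) = 2.
The value of a disjunctive sum is the nim-sum of the parts.
Combined value = 1 ⊕ 2 = 3.

3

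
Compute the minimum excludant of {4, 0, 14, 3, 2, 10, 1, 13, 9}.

The values 0, 1, 2, 3, 4 are all present; 5 is the first non-negative integer missing from the set.

5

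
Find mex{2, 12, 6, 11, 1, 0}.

The values 0, 1, 2 are all present; 3 is the first non-negative integer missing from the set.

3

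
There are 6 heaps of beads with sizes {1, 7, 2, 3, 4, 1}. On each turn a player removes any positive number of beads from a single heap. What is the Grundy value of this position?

Bitwise XOR of the heap sizes:
  001  (1)
  111  (7)
  010  (2)
  011  (3)
  100  (4)
  001  (1)
  ---
  010  (2)

2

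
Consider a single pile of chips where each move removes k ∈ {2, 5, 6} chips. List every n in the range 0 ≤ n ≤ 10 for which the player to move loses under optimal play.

0, 1, 4, 8

Build the Grundy sequence with g(k) = mex{g(k−s) : s ∈ {2, 5, 6}, s ≤ k}:
k:     0  1  2  3  4  5  6  7  8  9 10
g(k):  0  0  1  1  0  2  1  3  0  2  1
The P-positions (g = 0) in 0..10 are 0, 1, 4, 8.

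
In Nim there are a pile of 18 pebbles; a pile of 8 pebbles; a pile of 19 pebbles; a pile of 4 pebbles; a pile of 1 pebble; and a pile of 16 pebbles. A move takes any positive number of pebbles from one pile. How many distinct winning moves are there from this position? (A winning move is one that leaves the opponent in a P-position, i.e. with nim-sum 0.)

Compute the nim-sum pairwise:
18 ⊕ 8 = 26
26 ⊕ 19 = 9
9 ⊕ 4 = 13
13 ⊕ 1 = 12
12 ⊕ 16 = 28
The overall nim-sum is X = 28. A pile of size p has a winning move iff p XOR X < p (reduce it to p XOR X).
  18: 18 XOR 28 = 14 < 18 — winning move (to 14).
  8: 8 XOR 28 = 20 ≥ 8 — no move.
  19: 19 XOR 28 = 15 < 19 — winning move (to 15).
  4: 4 XOR 28 = 24 ≥ 4 — no move.
  1: 1 XOR 28 = 29 ≥ 1 — no move.
  16: 16 XOR 28 = 12 < 16 — winning move (to 12).
That gives 3 winning moves.

3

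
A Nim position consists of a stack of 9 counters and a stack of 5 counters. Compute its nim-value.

12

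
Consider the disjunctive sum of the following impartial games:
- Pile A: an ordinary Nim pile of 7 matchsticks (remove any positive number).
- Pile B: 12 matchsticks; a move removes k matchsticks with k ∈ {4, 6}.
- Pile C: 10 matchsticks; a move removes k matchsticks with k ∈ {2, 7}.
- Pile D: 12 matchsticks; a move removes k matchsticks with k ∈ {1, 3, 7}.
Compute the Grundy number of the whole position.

Pile A is a plain Nim pile of size 7, so its Grundy value is 7.
Build the Grundy sequence for pile B with g(k) = mex{g(k−s) : s ∈ {4, 6}, s ≤ k}:
k:     0  1  2  3  4  5  6  7  8  9 10 11 12
g(k):  0  0  0  0  1  1  1  1  2  2  0  0  0
So g(12) = 0.
Grundy values for pile C (subtraction set {2, 7}):
g(0) = mex{} = 0
g(1) = mex{} = 0
g(2) = mex{0} = 1
g(3) = mex{0} = 1
g(4) = mex{1} = 0
g(5) = mex{1} = 0
g(6) = mex{0} = 1
g(7) = mex{0} = 1
g(8) = mex{0,1} = 2
g(9) = mex{1} = 0
g(10) = mex{1,2} = 0
So g(10) = 0.
Build the Grundy sequence for pile D with g(k) = mex{g(k−s) : s ∈ {1, 3, 7}, s ≤ k}:
k:     0  1  2  3  4  5  6  7  8  9 10 11 12
g(k):  0  1  0  1  0  1  0  1  0  1  0  1  0
So g(12) = 0.
The value of a disjunctive sum is the nim-sum of the parts.
Combined value = 7 XOR 0 XOR 0 XOR 0 = 7.

7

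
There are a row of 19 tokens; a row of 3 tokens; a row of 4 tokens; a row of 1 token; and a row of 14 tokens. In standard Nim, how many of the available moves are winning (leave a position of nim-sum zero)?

1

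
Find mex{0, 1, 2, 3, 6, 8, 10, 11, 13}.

The values 0, 1, 2, 3 are all present; 4 is the first non-negative integer missing from the set.

4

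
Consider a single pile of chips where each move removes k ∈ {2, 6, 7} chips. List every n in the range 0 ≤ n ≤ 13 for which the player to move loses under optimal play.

0, 1, 4, 5, 9, 13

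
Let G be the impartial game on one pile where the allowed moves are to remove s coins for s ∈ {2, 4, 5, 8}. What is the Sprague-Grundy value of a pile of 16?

Build the Grundy sequence with g(k) = mex{g(k−s) : s ∈ {2, 4, 5, 8}, s ≤ k}:
k:     0  1  2  3  4  5  6  7  8  9 10 11 12 13 14 15 16
g(k):  0  0  1  1  2  2  3  0  4  1  0  2  1  0  2  1  0
So g(16) = 0.

0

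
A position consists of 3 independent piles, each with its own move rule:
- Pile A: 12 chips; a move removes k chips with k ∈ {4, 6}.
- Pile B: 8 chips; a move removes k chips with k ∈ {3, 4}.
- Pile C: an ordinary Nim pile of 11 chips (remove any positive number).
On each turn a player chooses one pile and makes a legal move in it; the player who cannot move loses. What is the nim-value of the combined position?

Build the Grundy sequence for pile A with g(k) = mex{g(k−s) : s ∈ {4, 6}, s ≤ k}:
g(0) = mex{} = 0
g(1) = mex{} = 0
g(2) = mex{} = 0
g(3) = mex{} = 0
g(4) = mex{0} = 1
g(5) = mex{0} = 1
g(6) = mex{0} = 1
g(7) = mex{0} = 1
g(8) = mex{0,1} = 2
g(9) = mex{0,1} = 2
g(10) = mex{1} = 0
g(11) = mex{1} = 0
g(12) = mex{1,2} = 0
So g(12) = 0.
Grundy values for pile B (subtraction set {3, 4}):
k:     0  1  2  3  4  5  6  7  8
g(k):  0  0  0  1  1  1  2  0  0
So g(8) = 0.
Pile C is a plain Nim pile of size 11, so its Grundy value is 11.
By the Sprague-Grundy theorem, the Grundy value of a sum of independent games is the XOR of the component values.
Combined value = 0 ⊕ 0 ⊕ 11 = 11.

11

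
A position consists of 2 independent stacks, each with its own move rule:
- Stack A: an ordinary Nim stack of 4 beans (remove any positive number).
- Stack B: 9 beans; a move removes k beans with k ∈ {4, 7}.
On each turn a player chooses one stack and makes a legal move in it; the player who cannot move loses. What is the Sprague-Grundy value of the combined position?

6

Stack A is a plain Nim stack of size 4, so its Grundy value is 4.
Grundy values for stack B (subtraction set {4, 7}):
g(0) = mex{} = 0
g(1) = mex{} = 0
g(2) = mex{} = 0
g(3) = mex{} = 0
g(4) = mex{0} = 1
g(5) = mex{0} = 1
g(6) = mex{0} = 1
g(7) = mex{0} = 1
g(8) = mex{0,1} = 2
g(9) = mex{0,1} = 2
So g(9) = 2.
By the Sprague-Grundy theorem, the Grundy value of a sum of independent games is the XOR of the component values.
Combined value = 4 XOR 2 = 6.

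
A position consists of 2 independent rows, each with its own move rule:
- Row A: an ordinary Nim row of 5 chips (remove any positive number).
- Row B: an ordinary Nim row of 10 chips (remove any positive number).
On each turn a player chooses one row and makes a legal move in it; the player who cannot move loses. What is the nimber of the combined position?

15

Row A is a plain Nim row of size 5, so its Grundy value is 5.
Row B is a plain Nim row of size 10, so its Grundy value is 10.
The value of a disjunctive sum is the nim-sum of the parts.
Combined value = 5 XOR 10 = 15.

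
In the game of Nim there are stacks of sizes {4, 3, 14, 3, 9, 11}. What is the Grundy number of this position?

8

Compute the nim-sum pairwise:
4 ⊕ 3 = 7
7 ⊕ 14 = 9
9 ⊕ 3 = 10
10 ⊕ 9 = 3
3 ⊕ 11 = 8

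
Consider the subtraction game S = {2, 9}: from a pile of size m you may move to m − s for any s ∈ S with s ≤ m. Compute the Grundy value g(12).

Grundy values for subtraction set {2, 9}:
k:     0  1  2  3  4  5  6  7  8  9 10 11 12
g(k):  0  0  1  1  0  0  1  1  0  2  1  0  0
So g(12) = 0.

0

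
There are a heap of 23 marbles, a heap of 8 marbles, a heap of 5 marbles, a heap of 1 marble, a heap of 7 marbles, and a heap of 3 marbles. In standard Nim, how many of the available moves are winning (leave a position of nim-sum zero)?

Nim-sum: 23 ⊕ 8 ⊕ 5 ⊕ 1 ⊕ 7 ⊕ 3 = 31.
The overall nim-sum is X = 31. A heap of size p has a winning move iff p XOR X < p (reduce it to p XOR X).
  23: 23 XOR 31 = 8 < 23 — winning move (to 8).
  8: 8 XOR 31 = 23 ≥ 8 — no move.
  5: 5 XOR 31 = 26 ≥ 5 — no move.
  1: 1 XOR 31 = 30 ≥ 1 — no move.
  7: 7 XOR 31 = 24 ≥ 7 — no move.
  3: 3 XOR 31 = 28 ≥ 3 — no move.
That gives 1 winning move.

1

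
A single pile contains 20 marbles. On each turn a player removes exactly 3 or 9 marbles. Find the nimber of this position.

Grundy values for subtraction set {3, 9}:
k:     0  1  2  3  4  5  6  7  8  9 10 11 12 13 14 15 16 17 18 19 20
g(k):  0  0  0  1  1  1  0  0  0  1  1  1  0  0  0  1  1  1  0  0  0
So g(20) = 0.

0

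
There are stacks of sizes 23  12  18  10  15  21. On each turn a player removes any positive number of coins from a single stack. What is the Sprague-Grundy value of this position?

25

Write each in binary and XOR column by column:
  10111  (23)
  01100  (12)
  10010  (18)
  01010  (10)
  01111  (15)
  10101  (21)
  -----
  11001  (25)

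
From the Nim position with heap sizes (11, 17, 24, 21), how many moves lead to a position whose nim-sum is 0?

Nim-sum: 11 ^ 17 ^ 24 ^ 21 = 23.
The overall nim-sum is X = 23. A heap of size p has a winning move iff p XOR X < p (reduce it to p XOR X).
  11: 11 XOR 23 = 28 ≥ 11 — no move.
  17: 17 XOR 23 = 6 < 17 — winning move (to 6).
  24: 24 XOR 23 = 15 < 24 — winning move (to 15).
  21: 21 XOR 23 = 2 < 21 — winning move (to 2).
That gives 3 winning moves.

3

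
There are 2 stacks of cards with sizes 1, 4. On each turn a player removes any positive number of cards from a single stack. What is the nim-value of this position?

5

Compute the nim-sum pairwise:
1 ⊕ 4 = 5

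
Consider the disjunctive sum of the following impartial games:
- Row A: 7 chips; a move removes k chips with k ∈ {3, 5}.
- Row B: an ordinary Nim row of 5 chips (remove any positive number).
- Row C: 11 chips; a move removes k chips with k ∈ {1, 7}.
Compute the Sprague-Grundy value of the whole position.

6

Build the Grundy sequence for row A with g(k) = mex{g(k−s) : s ∈ {3, 5}, s ≤ k}:
k:     0  1  2  3  4  5  6  7
g(k):  0  0  0  1  1  1  2  2
So g(7) = 2.
Row B is a plain Nim row of size 5, so its Grundy value is 5.
Grundy values for row C (subtraction set {1, 7}):
g(0) = mex{} = 0
g(1) = mex{0} = 1
g(2) = mex{1} = 0
g(3) = mex{0} = 1
g(4) = mex{1} = 0
g(5) = mex{0} = 1
g(6) = mex{1} = 0
g(7) = mex{0} = 1
g(8) = mex{1} = 0
g(9) = mex{0} = 1
g(10) = mex{1} = 0
g(11) = mex{0} = 1
So g(11) = 1.
The value of a disjunctive sum is the nim-sum of the parts.
Combined value = 2 ⊕ 5 ⊕ 1 = 6.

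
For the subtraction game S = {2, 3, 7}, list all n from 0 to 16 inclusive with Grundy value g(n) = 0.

Grundy values for subtraction set {2, 3, 7}:
k:     0  1  2  3  4  5  6  7  8  9 10 11 12 13 14 15 16
g(k):  0  0  1  1  2  0  0  1  1  2  0  0  1  1  2  0  0
The P-positions (g = 0) in 0..16 are 0, 1, 5, 6, 10, 11, 15, 16.

0, 1, 5, 6, 10, 11, 15, 16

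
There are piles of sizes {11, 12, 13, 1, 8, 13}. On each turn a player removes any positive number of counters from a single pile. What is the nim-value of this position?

Nim-sum: 11 ⊕ 12 ⊕ 13 ⊕ 1 ⊕ 8 ⊕ 13 = 14.

14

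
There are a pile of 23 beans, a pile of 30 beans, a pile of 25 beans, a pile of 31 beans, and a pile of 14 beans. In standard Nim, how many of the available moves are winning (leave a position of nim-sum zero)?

In binary:
  10111  (23)
  11110  (30)
  11001  (25)
  11111  (31)
  01110  (14)
  -----
  00001  (1)
The overall nim-sum is X = 1. A pile of size p has a winning move iff p XOR X < p (reduce it to p XOR X).
  23: 23 XOR 1 = 22 < 23 — winning move (to 22).
  30: 30 XOR 1 = 31 ≥ 30 — no move.
  25: 25 XOR 1 = 24 < 25 — winning move (to 24).
  31: 31 XOR 1 = 30 < 31 — winning move (to 30).
  14: 14 XOR 1 = 15 ≥ 14 — no move.
That gives 3 winning moves.

3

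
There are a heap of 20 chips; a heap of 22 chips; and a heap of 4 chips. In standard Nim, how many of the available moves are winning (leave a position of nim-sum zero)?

3

Nim-sum: 20 ⊕ 22 ⊕ 4 = 6.
The overall nim-sum is X = 6. A heap of size p has a winning move iff p XOR X < p (reduce it to p XOR X).
  20: 20 XOR 6 = 18 < 20 — winning move (to 18).
  22: 22 XOR 6 = 16 < 22 — winning move (to 16).
  4: 4 XOR 6 = 2 < 4 — winning move (to 2).
That gives 3 winning moves.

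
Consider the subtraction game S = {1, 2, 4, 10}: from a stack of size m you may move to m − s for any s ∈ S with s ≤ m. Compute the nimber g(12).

Grundy values for subtraction set {1, 2, 4, 10}:
k:     0  1  2  3  4  5  6  7  8  9 10 11 12
g(k):  0  1  2  0  1  2  0  1  2  0  1  2  0
So g(12) = 0.

0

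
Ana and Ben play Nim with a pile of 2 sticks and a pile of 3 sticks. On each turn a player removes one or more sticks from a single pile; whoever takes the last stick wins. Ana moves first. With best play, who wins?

Ana wins

Compute the nim-sum pairwise:
2 ⊕ 3 = 1
The nim-sum is 1 ≠ 0, so this is an N-position: the player to move can win; Ana has a winning move.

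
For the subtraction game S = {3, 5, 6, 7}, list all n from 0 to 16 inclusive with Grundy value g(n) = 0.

Compute g(0), g(1), … for moves {3, 5, 6, 7}:
k:     0  1  2  3  4  5  6  7  8  9 10 11 12 13 14 15 16
g(k):  0  0  0  1  1  1  2  2  2  3  0  0  0  1  1  1  2
The P-positions (g = 0) in 0..16 are 0, 1, 2, 10, 11, 12.

0, 1, 2, 10, 11, 12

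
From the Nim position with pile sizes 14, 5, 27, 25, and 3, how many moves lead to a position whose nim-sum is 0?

In binary:
  01110  (14)
  00101  (5)
  11011  (27)
  11001  (25)
  00011  (3)
  -----
  01010  (10)
The overall nim-sum is X = 10. A pile of size p has a winning move iff p XOR X < p (reduce it to p XOR X).
  14: 14 XOR 10 = 4 < 14 — winning move (to 4).
  5: 5 XOR 10 = 15 ≥ 5 — no move.
  27: 27 XOR 10 = 17 < 27 — winning move (to 17).
  25: 25 XOR 10 = 19 < 25 — winning move (to 19).
  3: 3 XOR 10 = 9 ≥ 3 — no move.
That gives 3 winning moves.

3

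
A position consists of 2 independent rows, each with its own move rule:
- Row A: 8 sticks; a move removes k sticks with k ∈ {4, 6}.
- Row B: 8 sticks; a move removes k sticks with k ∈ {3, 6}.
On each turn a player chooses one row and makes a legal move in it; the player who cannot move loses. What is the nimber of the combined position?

For row A, compute g(0), g(1), … with moves {4, 6}:
k:     0  1  2  3  4  5  6  7  8
g(k):  0  0  0  0  1  1  1  1  2
So g(8) = 2.
Grundy values for row B (subtraction set {3, 6}):
k:     0  1  2  3  4  5  6  7  8
g(k):  0  0  0  1  1  1  2  2  2
So g(8) = 2.
By the Sprague-Grundy theorem, the Grundy value of a sum of independent games is the XOR of the component values.
Combined value = 2 XOR 2 = 0.

0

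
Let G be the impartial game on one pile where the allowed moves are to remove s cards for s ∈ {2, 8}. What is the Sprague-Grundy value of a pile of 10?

0

Grundy values for subtraction set {2, 8}:
k:     0  1  2  3  4  5  6  7  8  9 10
g(k):  0  0  1  1  0  0  1  1  2  2  0
So g(10) = 0.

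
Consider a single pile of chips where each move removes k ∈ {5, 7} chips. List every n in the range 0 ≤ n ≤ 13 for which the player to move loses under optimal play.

0, 1, 2, 3, 4, 12, 13

Grundy values for subtraction set {5, 7}:
k:     0  1  2  3  4  5  6  7  8  9 10 11 12 13
g(k):  0  0  0  0  0  1  1  1  1  1  2  2  0  0
The P-positions (g = 0) in 0..13 are 0, 1, 2, 3, 4, 12, 13.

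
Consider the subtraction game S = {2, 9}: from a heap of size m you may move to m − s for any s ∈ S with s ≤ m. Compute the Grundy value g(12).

Compute g(0), g(1), … for moves {2, 9}:
g(0) = mex{} = 0
g(1) = mex{} = 0
g(2) = mex{0} = 1
g(3) = mex{0} = 1
g(4) = mex{1} = 0
g(5) = mex{1} = 0
g(6) = mex{0} = 1
g(7) = mex{0} = 1
g(8) = mex{1} = 0
g(9) = mex{0,1} = 2
g(10) = mex{0} = 1
g(11) = mex{1,2} = 0
g(12) = mex{1} = 0
So g(12) = 0.

0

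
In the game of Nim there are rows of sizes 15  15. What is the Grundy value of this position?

0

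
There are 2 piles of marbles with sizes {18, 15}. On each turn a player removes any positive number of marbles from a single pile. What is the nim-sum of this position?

Nim-sum: 18 XOR 15 = 29.

29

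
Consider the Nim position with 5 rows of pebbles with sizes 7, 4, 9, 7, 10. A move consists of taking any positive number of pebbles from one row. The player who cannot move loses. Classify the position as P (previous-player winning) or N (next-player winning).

N-position

Compute the nim-sum pairwise:
7 ⊕ 4 = 3
3 ⊕ 9 = 10
10 ⊕ 7 = 13
13 ⊕ 10 = 7
The nim-sum is 7 ≠ 0, so this is an N-position: the player to move can win.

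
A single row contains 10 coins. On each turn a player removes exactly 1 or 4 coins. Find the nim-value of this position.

0

Build the Grundy sequence with g(k) = mex{g(k−s) : s ∈ {1, 4}, s ≤ k}:
k:     0  1  2  3  4  5  6  7  8  9 10
g(k):  0  1  0  1  2  0  1  0  1  2  0
So g(10) = 0.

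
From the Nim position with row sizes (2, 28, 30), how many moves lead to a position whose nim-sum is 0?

0

In binary:
  00010  (2)
  11100  (28)
  11110  (30)
  -----
  00000  (0)
The nim-sum is already 0, so every move leaves a nonzero nim-sum — there are no winning moves.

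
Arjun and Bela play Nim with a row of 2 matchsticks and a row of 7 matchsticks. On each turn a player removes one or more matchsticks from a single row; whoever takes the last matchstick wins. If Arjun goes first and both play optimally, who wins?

Compute the nim-sum pairwise:
2 ^ 7 = 5
The nim-sum is 5 ≠ 0, so this is an N-position: the player to move can win; Arjun has a winning move.

Arjun wins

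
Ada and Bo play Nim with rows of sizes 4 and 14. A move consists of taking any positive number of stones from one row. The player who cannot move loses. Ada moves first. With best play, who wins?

Write each in binary and XOR column by column:
  0100  (4)
  1110  (14)
  ----
  1010  (10)
The nim-sum is 10 ≠ 0, so this is an N-position: the player to move can win; Ada has a winning move.

Ada wins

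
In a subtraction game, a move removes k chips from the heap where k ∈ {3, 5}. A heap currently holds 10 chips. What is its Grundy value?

0

Compute g(0), g(1), … for moves {3, 5}:
k:     0  1  2  3  4  5  6  7  8  9 10
g(k):  0  0  0  1  1  1  2  2  0  0  0
So g(10) = 0.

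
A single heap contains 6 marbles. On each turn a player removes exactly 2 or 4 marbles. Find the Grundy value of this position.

Build the Grundy sequence with g(k) = mex{g(k−s) : s ∈ {2, 4}, s ≤ k}:
g(0) = mex{} = 0
g(1) = mex{} = 0
g(2) = mex{0} = 1
g(3) = mex{0} = 1
g(4) = mex{0,1} = 2
g(5) = mex{0,1} = 2
g(6) = mex{1,2} = 0
So g(6) = 0.

0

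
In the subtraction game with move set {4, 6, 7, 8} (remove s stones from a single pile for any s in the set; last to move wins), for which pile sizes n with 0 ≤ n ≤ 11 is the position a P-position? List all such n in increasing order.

0, 1, 2, 3

Grundy values for subtraction set {4, 6, 7, 8}:
g(0) = mex{} = 0
g(1) = mex{} = 0
g(2) = mex{} = 0
g(3) = mex{} = 0
g(4) = mex{0} = 1
g(5) = mex{0} = 1
g(6) = mex{0} = 1
g(7) = mex{0} = 1
g(8) = mex{0,1} = 2
g(9) = mex{0,1} = 2
g(10) = mex{0,1} = 2
g(11) = mex{0,1} = 2
The P-positions (g = 0) in 0..11 are 0, 1, 2, 3.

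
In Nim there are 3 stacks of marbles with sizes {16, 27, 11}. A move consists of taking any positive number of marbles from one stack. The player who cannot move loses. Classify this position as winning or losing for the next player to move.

Losing position

Nim-sum: 16 ^ 27 ^ 11 = 0.
The nim-sum is 0, so this is a P-position: the player to move is in a losing position under optimal play.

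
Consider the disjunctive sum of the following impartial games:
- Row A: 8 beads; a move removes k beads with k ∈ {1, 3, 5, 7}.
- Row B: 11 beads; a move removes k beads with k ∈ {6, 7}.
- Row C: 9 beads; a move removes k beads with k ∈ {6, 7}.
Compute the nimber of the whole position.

0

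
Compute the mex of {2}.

0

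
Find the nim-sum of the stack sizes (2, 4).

Compute the nim-sum pairwise:
2 ^ 4 = 6

6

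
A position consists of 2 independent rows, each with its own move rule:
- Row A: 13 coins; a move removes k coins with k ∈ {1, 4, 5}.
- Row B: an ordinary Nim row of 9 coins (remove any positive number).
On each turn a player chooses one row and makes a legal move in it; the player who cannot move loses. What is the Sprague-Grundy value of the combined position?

Grundy values for row A (subtraction set {1, 4, 5}):
k:     0  1  2  3  4  5  6  7  8  9 10 11 12 13
g(k):  0  1  0  1  2  3  2  3  0  1  0  1  2  3
So g(13) = 3.
Row B is a plain Nim row of size 9, so its Grundy value is 9.
By the Sprague-Grundy theorem, the Grundy value of a sum of independent games is the XOR of the component values.
Combined value = 3 XOR 9 = 10.

10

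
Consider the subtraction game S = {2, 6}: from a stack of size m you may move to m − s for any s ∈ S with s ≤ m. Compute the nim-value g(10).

1

Compute g(0), g(1), … for moves {2, 6}:
g(0) = mex{} = 0
g(1) = mex{} = 0
g(2) = mex{0} = 1
g(3) = mex{0} = 1
g(4) = mex{1} = 0
g(5) = mex{1} = 0
g(6) = mex{0} = 1
g(7) = mex{0} = 1
g(8) = mex{1} = 0
g(9) = mex{1} = 0
g(10) = mex{0} = 1
So g(10) = 1.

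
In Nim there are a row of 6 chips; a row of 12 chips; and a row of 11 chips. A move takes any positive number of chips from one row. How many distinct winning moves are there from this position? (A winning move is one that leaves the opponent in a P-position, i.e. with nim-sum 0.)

1

Compute the nim-sum pairwise:
6 ⊕ 12 = 10
10 ⊕ 11 = 1
The overall nim-sum is X = 1. A row of size p has a winning move iff p XOR X < p (reduce it to p XOR X).
  6: 6 XOR 1 = 7 ≥ 6 — no move.
  12: 12 XOR 1 = 13 ≥ 12 — no move.
  11: 11 XOR 1 = 10 < 11 — winning move (to 10).
That gives 1 winning move.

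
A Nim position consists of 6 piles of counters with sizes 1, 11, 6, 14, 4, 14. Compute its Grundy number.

Bitwise XOR of the heap sizes:
  0001  (1)
  1011  (11)
  0110  (6)
  1110  (14)
  0100  (4)
  1110  (14)
  ----
  1000  (8)

8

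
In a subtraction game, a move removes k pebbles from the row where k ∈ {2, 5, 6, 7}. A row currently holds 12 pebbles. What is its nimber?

Grundy values for subtraction set {2, 5, 6, 7}:
g(0) = mex{} = 0
g(1) = mex{} = 0
g(2) = mex{0} = 1
g(3) = mex{0} = 1
g(4) = mex{1} = 0
g(5) = mex{0,1} = 2
g(6) = mex{0} = 1
g(7) = mex{0,1,2} = 3
g(8) = mex{0,1} = 2
g(9) = mex{0,1,3} = 2
g(10) = mex{0,1,2} = 3
g(11) = mex{0,1,2} = 3
g(12) = mex{1,2,3} = 0
So g(12) = 0.

0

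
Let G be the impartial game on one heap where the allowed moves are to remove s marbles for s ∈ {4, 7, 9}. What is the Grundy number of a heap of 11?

Compute g(0), g(1), … for moves {4, 7, 9}:
k:     0  1  2  3  4  5  6  7  8  9 10 11
g(k):  0  0  0  0  1  1  1  1  2  2  2  2
So g(11) = 2.

2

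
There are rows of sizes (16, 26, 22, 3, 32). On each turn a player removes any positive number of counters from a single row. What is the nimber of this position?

Bitwise XOR of the heap sizes:
  010000  (16)
  011010  (26)
  010110  (22)
  000011  (3)
  100000  (32)
  ------
  111111  (63)

63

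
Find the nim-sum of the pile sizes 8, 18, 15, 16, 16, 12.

In binary:
  01000  (8)
  10010  (18)
  01111  (15)
  10000  (16)
  10000  (16)
  01100  (12)
  -----
  11001  (25)

25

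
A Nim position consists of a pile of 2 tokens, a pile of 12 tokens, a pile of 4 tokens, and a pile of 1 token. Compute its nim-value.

11

Write each in binary and XOR column by column:
  0010  (2)
  1100  (12)
  0100  (4)
  0001  (1)
  ----
  1011  (11)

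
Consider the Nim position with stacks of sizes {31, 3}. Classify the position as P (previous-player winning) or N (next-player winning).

Bitwise XOR of the heap sizes:
  11111  (31)
  00011  (3)
  -----
  11100  (28)
The nim-sum is 28 ≠ 0, so this is an N-position: the player to move can win.

N-position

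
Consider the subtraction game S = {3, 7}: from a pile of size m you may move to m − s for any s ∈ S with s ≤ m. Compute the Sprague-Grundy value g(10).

0

Build the Grundy sequence with g(k) = mex{g(k−s) : s ∈ {3, 7}, s ≤ k}:
k:     0  1  2  3  4  5  6  7  8  9 10
g(k):  0  0  0  1  1  1  0  2  2  1  0
So g(10) = 0.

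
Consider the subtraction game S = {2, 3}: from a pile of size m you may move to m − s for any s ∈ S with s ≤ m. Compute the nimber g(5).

0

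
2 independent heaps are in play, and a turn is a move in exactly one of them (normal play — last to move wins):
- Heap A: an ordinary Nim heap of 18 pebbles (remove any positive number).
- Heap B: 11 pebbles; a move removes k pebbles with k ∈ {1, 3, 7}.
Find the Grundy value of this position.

19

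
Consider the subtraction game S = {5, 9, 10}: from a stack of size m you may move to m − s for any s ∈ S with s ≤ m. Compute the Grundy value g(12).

Grundy values for subtraction set {5, 9, 10}:
k:     0  1  2  3  4  5  6  7  8  9 10 11 12
g(k):  0  0  0  0  0  1  1  1  1  1  2  2  2
So g(12) = 2.

2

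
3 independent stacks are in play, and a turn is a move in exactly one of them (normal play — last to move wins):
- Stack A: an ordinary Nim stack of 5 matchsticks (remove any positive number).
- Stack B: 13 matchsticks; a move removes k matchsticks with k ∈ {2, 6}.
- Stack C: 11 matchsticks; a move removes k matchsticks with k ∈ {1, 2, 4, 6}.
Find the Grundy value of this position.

Stack A is a plain Nim stack of size 5, so its Grundy value is 5.
Build the Grundy sequence for stack B with g(k) = mex{g(k−s) : s ∈ {2, 6}, s ≤ k}:
k:     0  1  2  3  4  5  6  7  8  9 10 11 12 13
g(k):  0  0  1  1  0  0  1  1  0  0  1  1  0  0
So g(13) = 0.
For stack C, compute g(0), g(1), … with moves {1, 2, 4, 6}:
g(0) = mex{} = 0
g(1) = mex{0} = 1
g(2) = mex{0,1} = 2
g(3) = mex{1,2} = 0
g(4) = mex{0,2} = 1
g(5) = mex{0,1} = 2
g(6) = mex{0,1,2} = 3
g(7) = mex{0,1,2,3} = 4
g(8) = mex{1,2,3,4} = 0
g(9) = mex{0,2,4} = 1
g(10) = mex{0,1,3} = 2
g(11) = mex{1,2,4} = 0
So g(11) = 0.
The value of a disjunctive sum is the nim-sum of the parts.
Combined value = 5 ⊕ 0 ⊕ 0 = 5.

5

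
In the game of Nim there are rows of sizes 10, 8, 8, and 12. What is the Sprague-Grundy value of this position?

6

Bitwise XOR of the heap sizes:
  1010  (10)
  1000  (8)
  1000  (8)
  1100  (12)
  ----
  0110  (6)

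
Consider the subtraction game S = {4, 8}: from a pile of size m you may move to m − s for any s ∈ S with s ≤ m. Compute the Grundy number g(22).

Grundy values for subtraction set {4, 8}:
k:     0  1  2  3  4  5  6  7  8  9 10 11 12 13 14 15 16 17 18 19 20 21 22
g(k):  0  0  0  0  1  1  1  1  2  2  2  2  0  0  0  0  1  1  1  1  2  2  2
So g(22) = 2.

2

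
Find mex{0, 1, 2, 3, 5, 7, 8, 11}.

4

The values 0, 1, 2, 3 are all present; 4 is the first non-negative integer missing from the set.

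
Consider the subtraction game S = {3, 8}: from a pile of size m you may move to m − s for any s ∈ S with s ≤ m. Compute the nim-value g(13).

Build the Grundy sequence with g(k) = mex{g(k−s) : s ∈ {3, 8}, s ≤ k}:
g(0) = mex{} = 0
g(1) = mex{} = 0
g(2) = mex{} = 0
g(3) = mex{0} = 1
g(4) = mex{0} = 1
g(5) = mex{0} = 1
g(6) = mex{1} = 0
g(7) = mex{1} = 0
g(8) = mex{0,1} = 2
g(9) = mex{0} = 1
g(10) = mex{0} = 1
g(11) = mex{1,2} = 0
g(12) = mex{1} = 0
g(13) = mex{1} = 0
So g(13) = 0.

0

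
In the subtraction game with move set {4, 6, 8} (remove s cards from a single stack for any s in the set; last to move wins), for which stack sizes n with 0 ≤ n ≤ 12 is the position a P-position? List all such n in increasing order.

0, 1, 2, 3, 12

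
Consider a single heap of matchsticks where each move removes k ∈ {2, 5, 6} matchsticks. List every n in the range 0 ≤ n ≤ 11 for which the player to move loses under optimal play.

0, 1, 4, 8, 11

Grundy values for subtraction set {2, 5, 6}:
g(0) = mex{} = 0
g(1) = mex{} = 0
g(2) = mex{0} = 1
g(3) = mex{0} = 1
g(4) = mex{1} = 0
g(5) = mex{0,1} = 2
g(6) = mex{0} = 1
g(7) = mex{0,1,2} = 3
g(8) = mex{1} = 0
g(9) = mex{0,1,3} = 2
g(10) = mex{0,2} = 1
g(11) = mex{1,2} = 0
The P-positions (g = 0) in 0..11 are 0, 1, 4, 8, 11.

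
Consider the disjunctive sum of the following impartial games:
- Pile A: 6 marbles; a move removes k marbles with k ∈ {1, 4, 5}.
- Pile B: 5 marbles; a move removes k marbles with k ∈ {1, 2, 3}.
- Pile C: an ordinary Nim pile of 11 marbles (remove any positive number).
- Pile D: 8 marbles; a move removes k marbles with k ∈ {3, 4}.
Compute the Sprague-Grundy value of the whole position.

Build the Grundy sequence for pile A with g(k) = mex{g(k−s) : s ∈ {1, 4, 5}, s ≤ k}:
g(0) = mex{} = 0
g(1) = mex{0} = 1
g(2) = mex{1} = 0
g(3) = mex{0} = 1
g(4) = mex{0,1} = 2
g(5) = mex{0,1,2} = 3
g(6) = mex{0,1,3} = 2
So g(6) = 2.
For pile B, compute g(0), g(1), … with moves {1, 2, 3}:
k:     0  1  2  3  4  5
g(k):  0  1  2  3  0  1
So g(5) = 1.
Pile C is a plain Nim pile of size 11, so its Grundy value is 11.
Build the Grundy sequence for pile D with g(k) = mex{g(k−s) : s ∈ {3, 4}, s ≤ k}:
k:     0  1  2  3  4  5  6  7  8
g(k):  0  0  0  1  1  1  2  0  0
So g(8) = 0.
By the Sprague-Grundy theorem, the Grundy value of a sum of independent games is the XOR of the component values.
Combined value = 2 XOR 1 XOR 11 XOR 0 = 8.

8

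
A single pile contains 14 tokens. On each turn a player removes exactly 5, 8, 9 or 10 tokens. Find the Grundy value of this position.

2

Grundy values for subtraction set {5, 8, 9, 10}:
g(0) = mex{} = 0
g(1) = mex{} = 0
g(2) = mex{} = 0
g(3) = mex{} = 0
g(4) = mex{} = 0
g(5) = mex{0} = 1
g(6) = mex{0} = 1
g(7) = mex{0} = 1
g(8) = mex{0} = 1
g(9) = mex{0} = 1
g(10) = mex{0,1} = 2
g(11) = mex{0,1} = 2
g(12) = mex{0,1} = 2
g(13) = mex{0,1} = 2
g(14) = mex{0,1} = 2
So g(14) = 2.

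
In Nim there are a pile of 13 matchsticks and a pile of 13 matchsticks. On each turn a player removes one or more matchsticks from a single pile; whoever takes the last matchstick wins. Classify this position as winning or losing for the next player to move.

Losing position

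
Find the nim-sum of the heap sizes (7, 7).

Compute the nim-sum pairwise:
7 ⊕ 7 = 0

0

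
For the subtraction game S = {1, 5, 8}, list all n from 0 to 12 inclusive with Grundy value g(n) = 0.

Build the Grundy sequence with g(k) = mex{g(k−s) : s ∈ {1, 5, 8}, s ≤ k}:
g(0) = mex{} = 0
g(1) = mex{0} = 1
g(2) = mex{1} = 0
g(3) = mex{0} = 1
g(4) = mex{1} = 0
g(5) = mex{0} = 1
g(6) = mex{1} = 0
g(7) = mex{0} = 1
g(8) = mex{0,1} = 2
g(9) = mex{0,1,2} = 3
g(10) = mex{0,1,3} = 2
g(11) = mex{0,1,2} = 3
g(12) = mex{0,1,3} = 2
The P-positions (g = 0) in 0..12 are 0, 2, 4, 6.

0, 2, 4, 6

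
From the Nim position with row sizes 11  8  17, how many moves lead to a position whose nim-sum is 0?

1

Write each in binary and XOR column by column:
  01011  (11)
  01000  (8)
  10001  (17)
  -----
  10010  (18)
The overall nim-sum is X = 18. A row of size p has a winning move iff p XOR X < p (reduce it to p XOR X).
  11: 11 XOR 18 = 25 ≥ 11 — no move.
  8: 8 XOR 18 = 26 ≥ 8 — no move.
  17: 17 XOR 18 = 3 < 17 — winning move (to 3).
That gives 1 winning move.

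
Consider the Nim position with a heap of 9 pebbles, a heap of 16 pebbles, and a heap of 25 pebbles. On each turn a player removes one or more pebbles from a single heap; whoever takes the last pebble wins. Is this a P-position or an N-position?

P-position

Compute the nim-sum pairwise:
9 ⊕ 16 = 25
25 ⊕ 25 = 0
The nim-sum is 0, so this is a P-position: the player to move is in a losing position under optimal play.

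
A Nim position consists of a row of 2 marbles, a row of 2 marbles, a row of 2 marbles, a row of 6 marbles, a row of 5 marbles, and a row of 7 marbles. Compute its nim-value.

Nim-sum: 2 ^ 2 ^ 2 ^ 6 ^ 5 ^ 7 = 6.

6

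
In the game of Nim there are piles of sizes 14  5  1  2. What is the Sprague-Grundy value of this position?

Compute the nim-sum pairwise:
14 XOR 5 = 11
11 XOR 1 = 10
10 XOR 2 = 8

8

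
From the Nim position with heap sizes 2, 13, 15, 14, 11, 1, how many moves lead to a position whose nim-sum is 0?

3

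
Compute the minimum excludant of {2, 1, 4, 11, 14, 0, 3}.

The values 0, 1, 2, 3, 4 are all present; 5 is the first non-negative integer missing from the set.

5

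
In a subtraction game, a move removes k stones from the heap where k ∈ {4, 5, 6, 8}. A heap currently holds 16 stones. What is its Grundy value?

1

Compute g(0), g(1), … for moves {4, 5, 6, 8}:
k:     0  1  2  3  4  5  6  7  8  9 10 11 12 13 14 15 16
g(k):  0  0  0  0  1  1  1  1  2  2  2  2  0  0  0  0  1
So g(16) = 1.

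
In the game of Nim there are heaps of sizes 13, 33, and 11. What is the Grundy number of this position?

Compute the nim-sum pairwise:
13 ^ 33 = 44
44 ^ 11 = 39

39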